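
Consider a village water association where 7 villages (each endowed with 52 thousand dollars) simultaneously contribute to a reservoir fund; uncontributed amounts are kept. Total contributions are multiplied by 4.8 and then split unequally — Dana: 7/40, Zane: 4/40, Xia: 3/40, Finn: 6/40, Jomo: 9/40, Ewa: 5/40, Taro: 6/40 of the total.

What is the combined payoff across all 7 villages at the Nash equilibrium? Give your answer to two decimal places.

A player with share s gets back 4.8·s per unit contributed, so full contribution is dominant for anyone with s > 1/4.8 = 0.2083 and zero contribution is dominant for anyone below.
Jomo alone (share 9/40) is above the threshold, contributing 52; the remaining 6 contribute 0. Total contributed: 52.
The reservoir fund pays out 4.8 × 52 = 249.60 in total (split across the unequal shares, but the aggregate is all that matters for the group sum).
The 6 free-riders keep 52 each, adding 312. Group total = 312 + 249.60 = 561.60.

561.60 thousand dollars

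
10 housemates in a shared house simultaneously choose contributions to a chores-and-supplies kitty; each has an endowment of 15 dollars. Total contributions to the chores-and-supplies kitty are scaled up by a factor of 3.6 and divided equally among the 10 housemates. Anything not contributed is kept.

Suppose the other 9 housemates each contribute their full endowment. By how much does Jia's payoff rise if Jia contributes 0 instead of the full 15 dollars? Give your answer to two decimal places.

Switching from a contribution of 15 to 0 lets Jia keep an extra 15 dollars, but lowers the chores-and-supplies kitty by 15, which costs Jia their own share of that drop: 3.6/10 × 15 = 5.40.
Net gain = 15 − 5.40 = 9.60. The private return per contributed unit (0.3600) is below 1, so free-riding is indeed the best response regardless of what the others do.

9.60 dollars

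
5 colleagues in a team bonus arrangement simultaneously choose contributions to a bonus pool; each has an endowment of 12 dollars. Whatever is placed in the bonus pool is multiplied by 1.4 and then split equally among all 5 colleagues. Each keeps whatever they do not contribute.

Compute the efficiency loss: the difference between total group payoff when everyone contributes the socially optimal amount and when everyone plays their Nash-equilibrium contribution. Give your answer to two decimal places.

Each contributed unit returns 1.4/5 = 0.2800 to its contributor — below 1 — so contributing 0 is dominant for every player. At the Nash equilibrium everyone keeps their 12, and the group total is 5 × 12 = 60.
Each contributed unit returns 1.400 to the group as a whole (0.2800 to each of 5 players), which exceeds 1, so the social optimum is full contribution: group total = 1.400 × 60 = 84.00.
Efficiency loss = 84.00 − 60 = 24.00.

24.00 dollars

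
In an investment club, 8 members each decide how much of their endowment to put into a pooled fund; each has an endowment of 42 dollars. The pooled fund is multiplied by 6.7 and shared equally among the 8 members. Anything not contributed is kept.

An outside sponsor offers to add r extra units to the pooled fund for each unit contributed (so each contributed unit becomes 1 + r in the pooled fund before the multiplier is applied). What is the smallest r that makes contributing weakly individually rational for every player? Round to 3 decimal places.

With matching at rate r, one contributed unit becomes (1 + r) in the pooled fund and returns 6.7 × (1 + r) / 8 to the contributor.
Setting this equal to 1: 1 + r = 8/6.7 = 1.1940.
So the minimum matching rate is r = 1.1940 − 1 = 0.194.

0.194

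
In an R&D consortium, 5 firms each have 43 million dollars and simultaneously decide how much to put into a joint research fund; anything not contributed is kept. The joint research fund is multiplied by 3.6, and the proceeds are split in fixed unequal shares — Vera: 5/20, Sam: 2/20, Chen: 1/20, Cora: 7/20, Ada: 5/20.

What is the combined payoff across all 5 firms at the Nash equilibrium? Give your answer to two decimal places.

326.80 million dollars

Player j's private return per contributed unit is 3.6 × (j's share). Contributing is weakly dominant for j when that share is at least 1/3.6 = 0.2778, and contributing 0 is dominant otherwise.
Only Cora (7/20) clears that bar, contributing 43; the remaining 4 contribute 0. Total contributed: 43.
The joint research fund pays out 3.6 × 43 = 154.80 in total (split across the unequal shares, but the aggregate is all that matters for the group sum).
The 4 free-riders keep 43 each, adding 172. Group total = 172 + 154.80 = 326.80.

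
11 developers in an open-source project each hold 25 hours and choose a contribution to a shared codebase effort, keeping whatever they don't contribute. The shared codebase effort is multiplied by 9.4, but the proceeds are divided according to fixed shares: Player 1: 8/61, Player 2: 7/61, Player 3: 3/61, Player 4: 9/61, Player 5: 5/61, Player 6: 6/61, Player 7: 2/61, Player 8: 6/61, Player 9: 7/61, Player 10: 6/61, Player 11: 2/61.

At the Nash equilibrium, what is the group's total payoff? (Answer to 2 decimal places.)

1115.00 hours

A player with share s gets back 9.4·s per unit contributed, so full contribution is dominant for anyone with s > 1/9.4 = 0.1064 and zero contribution is dominant for anyone below.
The shares above 0.1064 belong to Player 1, Player 2, Player 4 and Player 9, contributing 25 each; the remaining 7 contribute 0. Total contributed: 100.
The shared codebase effort pays out 9.4 × 100 = 940.00 in total (split across the unequal shares, but the aggregate is all that matters for the group sum).
The 7 free-riders keep 25 each, adding 175. Group total = 175 + 940.00 = 1115.00.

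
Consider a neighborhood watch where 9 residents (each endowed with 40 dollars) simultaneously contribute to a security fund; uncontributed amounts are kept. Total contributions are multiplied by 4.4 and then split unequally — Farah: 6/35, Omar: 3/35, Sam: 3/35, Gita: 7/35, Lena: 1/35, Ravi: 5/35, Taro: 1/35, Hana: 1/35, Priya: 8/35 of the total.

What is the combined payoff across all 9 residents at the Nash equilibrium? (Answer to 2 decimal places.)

496.00 dollars

Each unit j contributes comes back to j as 4.4 × (j's share), so j prefers to contribute only if that share exceeds 1/4.4 = 0.2273; otherwise keeping the unit dominates.
The only share above 0.2273 is Priya's 8/35, contributing 40; the remaining 8 contribute 0. Total contributed: 40.
The security fund pays out 4.4 × 40 = 176.00 in total (split across the unequal shares, but the aggregate is all that matters for the group sum).
The 8 free-riders keep 40 each, adding 320. Group total = 320 + 176.00 = 496.00.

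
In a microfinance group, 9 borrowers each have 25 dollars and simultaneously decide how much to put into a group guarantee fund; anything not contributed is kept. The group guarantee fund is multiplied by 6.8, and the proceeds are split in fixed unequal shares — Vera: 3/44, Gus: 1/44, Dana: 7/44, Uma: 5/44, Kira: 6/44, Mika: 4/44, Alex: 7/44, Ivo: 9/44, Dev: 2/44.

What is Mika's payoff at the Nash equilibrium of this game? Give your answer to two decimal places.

71.36 dollars

Player j's private return per contributed unit is 6.8 × (j's share). Contributing is weakly dominant for j when that share is at least 1/6.8 = 0.1471, and contributing 0 is dominant otherwise.
Dana, Alex and Ivo are above the threshold, contributing 25 each; the remaining 6 contribute 0. Total contributed: 75.
Mika keeps 25 and receives 6.8 × 75 × 4/44 = 46.36 from the group guarantee fund, for a payoff of 71.36.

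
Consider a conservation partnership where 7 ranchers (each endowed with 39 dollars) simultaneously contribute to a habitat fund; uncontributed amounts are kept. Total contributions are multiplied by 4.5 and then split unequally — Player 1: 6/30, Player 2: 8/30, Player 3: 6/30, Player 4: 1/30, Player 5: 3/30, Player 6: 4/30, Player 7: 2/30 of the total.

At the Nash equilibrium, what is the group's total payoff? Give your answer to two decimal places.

Player j's private return per contributed unit is 4.5 × (j's share). Contributing is weakly dominant for j when that share is at least 1/4.5 = 0.2222, and contributing 0 is dominant otherwise.
Only Player 2 (8/30) clears that bar, contributing 39; the remaining 6 contribute 0. Total contributed: 39.
The habitat fund pays out 4.5 × 39 = 175.50 in total (split across the unequal shares, but the aggregate is all that matters for the group sum).
The 6 free-riders keep 39 each, adding 234. Group total = 234 + 175.50 = 409.50.

409.50 dollars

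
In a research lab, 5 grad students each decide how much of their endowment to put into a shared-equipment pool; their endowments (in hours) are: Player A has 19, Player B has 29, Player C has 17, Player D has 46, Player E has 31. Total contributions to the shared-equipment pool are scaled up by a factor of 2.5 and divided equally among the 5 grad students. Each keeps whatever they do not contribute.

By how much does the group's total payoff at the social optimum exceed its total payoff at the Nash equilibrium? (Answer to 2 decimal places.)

The private return per contributed unit is 2.5/5 = 0.5000 < 1 for every player regardless of endowment, so the Nash equilibrium is zero contribution and the group total is Σ E_j = 19 + 29 + 17 + 46 + 31 = 142.
Each contributed unit returns 2.500 to the group, so the social optimum is full contribution by everyone: group total = 2.500 × 142 = 355.00.
Efficiency loss = (2.500 − 1) × 142 = 213.00.

213.00 hours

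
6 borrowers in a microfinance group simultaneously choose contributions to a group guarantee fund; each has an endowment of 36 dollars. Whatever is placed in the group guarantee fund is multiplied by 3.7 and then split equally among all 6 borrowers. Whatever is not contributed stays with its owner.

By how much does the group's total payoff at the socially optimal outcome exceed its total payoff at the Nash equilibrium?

Each contributed unit returns 3.7/6 = 0.6167 to its contributor — below 1 — so contributing 0 is dominant for every player. At the Nash equilibrium everyone keeps their 36, and the group total is 6 × 36 = 216.
Each contributed unit returns 3.700 to the group as a whole (0.6167 to each of 6 players), which exceeds 1, so the social optimum is full contribution: group total = 3.700 × 216 = 799.20.
Efficiency loss = 799.20 − 216 = 583.20.

583.20 dollars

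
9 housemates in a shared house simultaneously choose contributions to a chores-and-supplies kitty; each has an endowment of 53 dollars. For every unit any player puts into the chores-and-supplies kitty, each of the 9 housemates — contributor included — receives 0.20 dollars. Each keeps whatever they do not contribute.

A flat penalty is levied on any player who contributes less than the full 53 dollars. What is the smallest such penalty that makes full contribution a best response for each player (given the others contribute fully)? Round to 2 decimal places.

42.40 dollars

Given the others contribute fully, the best deviation is to contribute 0 (any partial contribution still incurs the fine and gives up units whose private return 0.20 is below 1).
Deviating from 53 to 0 saves 53 dollars but forfeits the deviator's share of the drop in the chores-and-supplies kitty: 0.20 × 53 = 10.60.
So the deviation gain is 53 − 10.60 = 42.40, and the fine must be at least 42.40 dollars to wipe it out.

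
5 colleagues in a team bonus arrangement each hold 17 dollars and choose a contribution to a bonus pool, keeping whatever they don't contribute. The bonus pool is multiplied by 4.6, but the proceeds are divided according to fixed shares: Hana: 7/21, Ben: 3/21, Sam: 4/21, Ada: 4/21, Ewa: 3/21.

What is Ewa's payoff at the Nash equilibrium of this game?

Player j's private return per contributed unit is 4.6 × (j's share). Contributing is weakly dominant for j when that share is at least 1/4.6 = 0.2174, and contributing 0 is dominant otherwise.
Hana alone (share 7/21) is above the threshold, contributing 17; the remaining 4 contribute 0. Total contributed: 17.
Ewa keeps 17 and receives 4.6 × 17 × 3/21 = 11.17 from the bonus pool, for a payoff of 28.17.

28.17 dollars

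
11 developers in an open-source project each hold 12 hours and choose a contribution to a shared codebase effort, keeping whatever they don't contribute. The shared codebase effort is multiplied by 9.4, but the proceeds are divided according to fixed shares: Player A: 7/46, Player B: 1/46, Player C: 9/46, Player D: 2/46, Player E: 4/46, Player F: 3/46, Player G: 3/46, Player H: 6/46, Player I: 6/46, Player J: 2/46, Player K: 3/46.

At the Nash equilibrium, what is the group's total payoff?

Player j's private return per contributed unit is 9.4 × (j's share). Contributing is weakly dominant for j when that share is at least 1/9.4 = 0.1064, and contributing 0 is dominant otherwise.
The shares above 0.1064 belong to Player A, Player C, Player H and Player I, contributing 12 each; the remaining 7 contribute 0. Total contributed: 48.
The shared codebase effort pays out 9.4 × 48 = 451.20 in total (split across the unequal shares, but the aggregate is all that matters for the group sum).
The 7 free-riders keep 12 each, adding 84. Group total = 84 + 451.20 = 535.20.

535.20 hours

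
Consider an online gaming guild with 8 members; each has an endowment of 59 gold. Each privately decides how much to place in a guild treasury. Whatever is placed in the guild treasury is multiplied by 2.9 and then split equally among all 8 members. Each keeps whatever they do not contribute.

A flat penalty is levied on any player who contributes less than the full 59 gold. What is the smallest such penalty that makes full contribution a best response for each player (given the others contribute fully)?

37.61 gold

Given the others contribute fully, the best deviation is to contribute 0 (any partial contribution still incurs the fine and gives up units whose private return 0.3625 is below 1).
Deviating from 59 to 0 saves 59 gold but forfeits the deviator's share of the drop in the guild treasury: 2.9/8 × 59 = 21.39.
So the deviation gain is 59 − 21.39 = 37.61, and the fine must be at least 37.61 gold to wipe it out.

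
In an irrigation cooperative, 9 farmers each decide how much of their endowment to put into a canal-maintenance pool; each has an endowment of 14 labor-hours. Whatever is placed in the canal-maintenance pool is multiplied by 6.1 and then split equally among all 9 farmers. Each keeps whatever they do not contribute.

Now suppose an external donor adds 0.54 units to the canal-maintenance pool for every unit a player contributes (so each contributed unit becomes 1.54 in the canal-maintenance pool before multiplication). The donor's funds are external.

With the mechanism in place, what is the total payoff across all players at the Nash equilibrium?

Under the mechanism each unit contributed yields 6.1 × 1.54 / 9 = 1.0438 back to its contributor per unit of net cost, which exceeds 1, making full contribution the dominant choice for everyone.
At the Nash equilibrium everyone contributes 14. Group total payoff = 6.1 × 1.54 × 126 = 1183.64.

1183.64 labor-hours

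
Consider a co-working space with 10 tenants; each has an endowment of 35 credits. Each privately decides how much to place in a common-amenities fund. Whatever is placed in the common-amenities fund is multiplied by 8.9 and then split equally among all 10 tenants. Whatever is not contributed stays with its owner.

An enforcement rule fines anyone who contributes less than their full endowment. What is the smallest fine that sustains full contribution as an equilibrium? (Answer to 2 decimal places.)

Given the others contribute fully, the best deviation is to contribute 0 (any partial contribution still incurs the fine and gives up units whose private return 0.8900 is below 1).
Deviating from 35 to 0 saves 35 credits but forfeits the deviator's share of the drop in the common-amenities fund: 8.9/10 × 35 = 31.15.
So the deviation gain is 35 − 31.15 = 3.85, and the fine must be at least 3.85 credits to wipe it out.

3.85 credits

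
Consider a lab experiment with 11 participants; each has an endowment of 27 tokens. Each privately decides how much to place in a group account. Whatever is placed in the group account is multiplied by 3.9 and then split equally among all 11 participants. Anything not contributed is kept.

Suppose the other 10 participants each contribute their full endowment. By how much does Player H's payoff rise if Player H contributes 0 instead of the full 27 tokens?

Switching from a contribution of 27 to 0 lets Player H keep an extra 27 tokens, but lowers the group account by 27, which costs Player H their own share of that drop: 3.9/11 × 27 = 9.57.
Net gain = 27 − 9.57 = 17.43. The private return per contributed unit (0.3545) is below 1, so free-riding is indeed the best response regardless of what the others do.

17.43 tokens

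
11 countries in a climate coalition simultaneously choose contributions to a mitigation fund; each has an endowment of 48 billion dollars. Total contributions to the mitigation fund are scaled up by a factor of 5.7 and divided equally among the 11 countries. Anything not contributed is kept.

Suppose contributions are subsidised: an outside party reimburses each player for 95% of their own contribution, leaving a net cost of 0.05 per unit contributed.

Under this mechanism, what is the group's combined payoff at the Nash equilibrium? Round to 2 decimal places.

3511.20 billion dollars

The effective private return per unit is now (5.7/11) / 0.05 = 10.3636 > 1, so every player's dominant strategy flips to full contribution.
So the Nash equilibrium is full contribution by all 11; the group earns 11 × (48 × 0.95 + 5.7 × 48) = 3511.20.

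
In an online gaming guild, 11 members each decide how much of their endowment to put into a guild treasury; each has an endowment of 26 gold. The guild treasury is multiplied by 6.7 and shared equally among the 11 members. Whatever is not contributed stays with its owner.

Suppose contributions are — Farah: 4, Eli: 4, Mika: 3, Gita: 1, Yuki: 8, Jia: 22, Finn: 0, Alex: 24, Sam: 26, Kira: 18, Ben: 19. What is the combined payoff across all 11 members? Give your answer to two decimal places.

1021.30 gold

Total contributed: 4 + 4 + 3 + 1 + 8 + 22 + 0 + 24 + 26 + 18 + 19 = 129; total kept: 11 × 26 − 129 = 157.
The guild treasury pays out 6.7 × 129 = 864.30 in aggregate.
Group total = 157 + 864.30 = 1021.30.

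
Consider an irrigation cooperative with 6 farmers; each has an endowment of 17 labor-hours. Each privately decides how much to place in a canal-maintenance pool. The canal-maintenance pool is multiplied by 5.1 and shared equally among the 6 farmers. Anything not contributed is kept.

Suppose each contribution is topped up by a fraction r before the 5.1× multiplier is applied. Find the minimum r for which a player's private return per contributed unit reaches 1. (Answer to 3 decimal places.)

With matching at rate r, one contributed unit becomes (1 + r) in the canal-maintenance pool and returns 5.1 × (1 + r) / 6 to the contributor.
Setting this equal to 1: 1 + r = 6/5.1 = 1.1765.
So the minimum matching rate is r = 1.1765 − 1 = 0.176.

0.176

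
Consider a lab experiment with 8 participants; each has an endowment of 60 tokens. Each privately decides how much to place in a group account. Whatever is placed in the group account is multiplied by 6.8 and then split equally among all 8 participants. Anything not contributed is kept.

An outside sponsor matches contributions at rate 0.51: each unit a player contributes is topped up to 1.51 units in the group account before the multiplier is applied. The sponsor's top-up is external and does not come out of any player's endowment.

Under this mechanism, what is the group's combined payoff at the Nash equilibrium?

The effective private return per unit is now 6.8 × 1.51 / 8 = 1.2835 > 1, so every player's dominant strategy flips to full contribution.
So the Nash equilibrium is full contribution by all 8; the group earns 6.8 × 1.51 × 480 = 4928.64.

4928.64 tokens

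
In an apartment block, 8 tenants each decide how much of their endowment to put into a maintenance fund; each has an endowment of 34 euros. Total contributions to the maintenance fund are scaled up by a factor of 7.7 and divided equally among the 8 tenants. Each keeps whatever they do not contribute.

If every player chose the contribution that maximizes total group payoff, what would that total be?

Each contributed unit returns 7.700 to the group as a whole (0.9625 to each of 8 players), which exceeds 1, so the social optimum is full contribution: group total = 7.700 × 272 = 2094.40.

2094.40 euros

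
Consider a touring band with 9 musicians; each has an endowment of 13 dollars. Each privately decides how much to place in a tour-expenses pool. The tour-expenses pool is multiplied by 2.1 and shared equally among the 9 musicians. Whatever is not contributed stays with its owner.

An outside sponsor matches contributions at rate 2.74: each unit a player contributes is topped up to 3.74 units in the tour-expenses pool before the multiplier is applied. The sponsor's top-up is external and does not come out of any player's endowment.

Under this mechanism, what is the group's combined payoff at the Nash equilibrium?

117.00 dollars

Even with the mechanism, each unit contributed returns only 2.1 × 3.74 / 9 = 0.8727 per unit of net cost, so contributing nothing is still dominant.
At the Nash equilibrium no one contributes; group total payoff = 9 × 13 = 117.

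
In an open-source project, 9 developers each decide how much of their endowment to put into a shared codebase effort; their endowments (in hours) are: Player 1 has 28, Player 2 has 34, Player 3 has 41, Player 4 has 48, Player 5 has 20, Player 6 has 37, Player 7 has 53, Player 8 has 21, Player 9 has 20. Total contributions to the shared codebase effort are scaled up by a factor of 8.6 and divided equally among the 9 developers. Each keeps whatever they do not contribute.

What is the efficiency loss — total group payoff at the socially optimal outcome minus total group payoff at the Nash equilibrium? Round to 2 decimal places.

The private return per contributed unit is 8.6/9 = 0.9556 < 1 for every player regardless of endowment, so the Nash equilibrium is zero contribution and the group total is Σ E_j = 28 + 34 + 41 + 48 + 20 + 37 + 53 + 21 + 20 = 302.
Each contributed unit returns 8.600 to the group, so the social optimum is full contribution by everyone: group total = 8.600 × 302 = 2597.20.
Efficiency loss = (8.600 − 1) × 302 = 2295.20.

2295.20 hours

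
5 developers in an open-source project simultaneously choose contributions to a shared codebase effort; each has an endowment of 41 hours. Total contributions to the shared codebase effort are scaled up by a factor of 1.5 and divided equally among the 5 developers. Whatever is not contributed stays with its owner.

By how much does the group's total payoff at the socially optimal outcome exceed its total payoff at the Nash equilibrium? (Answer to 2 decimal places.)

Each contributed unit returns 1.5/5 = 0.3000 to its contributor — below 1 — so contributing 0 is dominant for every player. At the Nash equilibrium everyone keeps their 41, and the group total is 5 × 41 = 205.
Each contributed unit returns 1.500 to the group as a whole (0.3000 to each of 5 players), which exceeds 1, so the social optimum is full contribution: group total = 1.500 × 205 = 307.50.
Efficiency loss = 307.50 − 205 = 102.50.

102.50 hours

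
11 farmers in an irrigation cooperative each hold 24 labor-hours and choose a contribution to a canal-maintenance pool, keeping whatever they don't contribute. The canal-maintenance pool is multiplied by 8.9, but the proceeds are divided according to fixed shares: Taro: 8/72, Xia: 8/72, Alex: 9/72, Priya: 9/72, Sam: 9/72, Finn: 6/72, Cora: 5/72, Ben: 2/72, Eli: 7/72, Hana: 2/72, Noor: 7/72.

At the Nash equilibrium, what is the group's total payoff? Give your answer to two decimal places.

For player j, contributing a unit is worthwhile iff 8.9 × (j's share) ≥ 1, i.e. iff j's share is at least 0.1124.
Alex, Priya and Sam clear that bar, contributing 24 each; the remaining 8 contribute 0. Total contributed: 72.
The canal-maintenance pool pays out 8.9 × 72 = 640.80 in total (split across the unequal shares, but the aggregate is all that matters for the group sum).
The 8 free-riders keep 24 each, adding 192. Group total = 192 + 640.80 = 832.80.

832.80 labor-hours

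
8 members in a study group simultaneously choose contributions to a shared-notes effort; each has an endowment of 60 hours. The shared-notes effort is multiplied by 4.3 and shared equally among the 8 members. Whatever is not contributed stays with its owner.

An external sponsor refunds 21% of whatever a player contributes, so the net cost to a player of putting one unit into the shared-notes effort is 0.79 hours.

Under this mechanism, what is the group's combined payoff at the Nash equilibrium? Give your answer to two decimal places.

With the mechanism, a contributed unit returns (4.3/8) / 0.79 = 0.6804 per unit of net cost — still below 1 — so contributing 0 remains dominant for every player.
Everyone keeps their endowment and the group total is 8 × 60 = 480.

480.00 hours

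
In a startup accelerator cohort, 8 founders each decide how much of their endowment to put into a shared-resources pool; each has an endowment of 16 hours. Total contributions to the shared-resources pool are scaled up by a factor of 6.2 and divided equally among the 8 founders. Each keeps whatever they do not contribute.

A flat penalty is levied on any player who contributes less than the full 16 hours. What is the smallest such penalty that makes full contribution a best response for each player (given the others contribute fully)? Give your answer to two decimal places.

3.60 hours

Given the others contribute fully, the best deviation is to contribute 0 (any partial contribution still incurs the fine and gives up units whose private return 0.7750 is below 1).
Deviating from 16 to 0 saves 16 hours but forfeits the deviator's share of the drop in the shared-resources pool: 6.2/8 × 16 = 12.40.
So the deviation gain is 16 − 12.40 = 3.60, and the fine must be at least 3.60 hours to wipe it out.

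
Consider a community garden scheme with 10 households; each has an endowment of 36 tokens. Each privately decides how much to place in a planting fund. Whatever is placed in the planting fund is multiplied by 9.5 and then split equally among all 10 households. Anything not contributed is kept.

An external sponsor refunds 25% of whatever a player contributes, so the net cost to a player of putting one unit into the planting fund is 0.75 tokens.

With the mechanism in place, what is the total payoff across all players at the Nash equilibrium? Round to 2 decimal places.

3510.00 tokens

With the mechanism, a contributed unit returns (9.5/10) / 0.75 = 1.2667 per unit of net cost to the contributor — now above 1 — so contributing fully is weakly dominant for every player.
So the Nash equilibrium is full contribution by all 10; the group earns 10 × (36 × 0.25 + 9.5 × 36) = 3510.00.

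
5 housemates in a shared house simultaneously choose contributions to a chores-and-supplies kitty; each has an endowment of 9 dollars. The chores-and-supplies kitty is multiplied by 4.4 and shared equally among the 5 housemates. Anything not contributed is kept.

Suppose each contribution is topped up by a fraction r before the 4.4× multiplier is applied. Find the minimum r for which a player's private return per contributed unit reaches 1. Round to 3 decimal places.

0.136

With matching at rate r, one contributed unit becomes (1 + r) in the chores-and-supplies kitty and returns 4.4 × (1 + r) / 5 to the contributor.
Setting this equal to 1: 1 + r = 5/4.4 = 1.1364.
So the minimum matching rate is r = 1.1364 − 1 = 0.136.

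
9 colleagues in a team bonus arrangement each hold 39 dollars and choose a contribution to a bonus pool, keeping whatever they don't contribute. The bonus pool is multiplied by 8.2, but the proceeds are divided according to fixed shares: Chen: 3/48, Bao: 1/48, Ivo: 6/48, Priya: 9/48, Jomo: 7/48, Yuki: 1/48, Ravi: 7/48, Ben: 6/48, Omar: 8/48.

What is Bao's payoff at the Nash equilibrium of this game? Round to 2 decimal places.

Player j's private return per contributed unit is 8.2 × (j's share). Contributing is weakly dominant for j when that share is at least 1/8.2 = 0.1220, and contributing 0 is dominant otherwise.
The shares above 0.1220 belong to Ivo, Priya, Jomo, Ravi, Ben and Omar, contributing 39 each; the remaining 3 contribute 0. Total contributed: 234.
Bao keeps 39 and receives 8.2 × 234 × 1/48 = 39.98 from the bonus pool, for a payoff of 78.98.

78.98 dollars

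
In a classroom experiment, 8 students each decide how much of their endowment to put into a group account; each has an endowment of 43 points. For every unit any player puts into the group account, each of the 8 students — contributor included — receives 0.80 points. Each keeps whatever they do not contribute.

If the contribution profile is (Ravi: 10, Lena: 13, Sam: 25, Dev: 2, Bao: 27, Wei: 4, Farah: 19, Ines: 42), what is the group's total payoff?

1110.80 points

Total contributed: 10 + 13 + 25 + 2 + 27 + 4 + 19 + 42 = 142; total kept: 8 × 43 − 142 = 202.
The group account pays out 0.80 × 8 × 142 = 908.80 in aggregate.
Group total = 202 + 908.80 = 1110.80.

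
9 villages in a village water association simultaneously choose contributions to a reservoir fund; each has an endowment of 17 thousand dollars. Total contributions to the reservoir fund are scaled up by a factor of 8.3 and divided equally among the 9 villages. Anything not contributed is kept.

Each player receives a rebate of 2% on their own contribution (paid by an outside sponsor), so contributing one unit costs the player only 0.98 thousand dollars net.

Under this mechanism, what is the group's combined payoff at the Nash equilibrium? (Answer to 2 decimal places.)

153.00 thousand dollars

The effective private return is (8.3/9) / 0.98 = 0.9410, which is still under 1, so the mechanism doesn't change anyone's dominant strategy: zero contribution.
At the Nash equilibrium no one contributes; group total payoff = 9 × 17 = 153.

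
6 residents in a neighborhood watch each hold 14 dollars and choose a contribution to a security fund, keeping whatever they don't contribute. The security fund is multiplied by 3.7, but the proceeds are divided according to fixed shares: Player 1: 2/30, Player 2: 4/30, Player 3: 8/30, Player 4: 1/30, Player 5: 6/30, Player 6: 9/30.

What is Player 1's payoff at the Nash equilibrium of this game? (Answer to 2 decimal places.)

A player with share s gets back 3.7·s per unit contributed, so full contribution is dominant for anyone with s > 1/3.7 = 0.2703 and zero contribution is dominant for anyone below.
The only share above 0.2703 is Player 6's 9/30, contributing 14; the remaining 5 contribute 0. Total contributed: 14.
Player 1 keeps 14 and receives 3.7 × 14 × 2/30 = 3.45 from the security fund, for a payoff of 17.45.

17.45 dollars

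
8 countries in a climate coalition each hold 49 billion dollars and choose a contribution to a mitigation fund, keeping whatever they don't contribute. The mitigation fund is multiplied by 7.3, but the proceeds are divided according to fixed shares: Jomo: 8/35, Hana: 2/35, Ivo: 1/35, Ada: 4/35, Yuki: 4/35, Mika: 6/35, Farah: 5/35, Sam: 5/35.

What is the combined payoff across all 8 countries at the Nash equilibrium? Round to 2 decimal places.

A player with share s gets back 7.3·s per unit contributed, so full contribution is dominant for anyone with s > 1/7.3 = 0.1370 and zero contribution is dominant for anyone below.
Jomo, Mika, Farah and Sam are above the threshold, contributing 49 each; the remaining 4 contribute 0. Total contributed: 196.
The mitigation fund pays out 7.3 × 196 = 1430.80 in total (split across the unequal shares, but the aggregate is all that matters for the group sum).
The 4 free-riders keep 49 each, adding 196. Group total = 196 + 1430.80 = 1626.80.

1626.80 billion dollars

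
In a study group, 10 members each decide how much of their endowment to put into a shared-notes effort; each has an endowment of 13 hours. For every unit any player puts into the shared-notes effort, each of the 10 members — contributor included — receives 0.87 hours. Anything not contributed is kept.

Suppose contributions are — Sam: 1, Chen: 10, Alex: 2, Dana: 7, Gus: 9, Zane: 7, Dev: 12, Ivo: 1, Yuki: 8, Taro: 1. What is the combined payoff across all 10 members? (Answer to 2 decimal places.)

Total contributed: 1 + 10 + 2 + 7 + 9 + 7 + 12 + 1 + 8 + 1 = 58; total kept: 10 × 13 − 58 = 72.
The shared-notes effort pays out 0.87 × 10 × 58 = 504.60 in aggregate.
Group total = 72 + 504.60 = 576.60.

576.60 hours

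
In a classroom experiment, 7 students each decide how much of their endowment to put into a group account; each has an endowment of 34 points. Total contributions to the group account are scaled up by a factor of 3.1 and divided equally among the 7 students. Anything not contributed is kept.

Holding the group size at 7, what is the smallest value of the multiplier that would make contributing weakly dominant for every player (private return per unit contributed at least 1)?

7

A contributed unit returns (multiplier)/7 to its contributor.
This reaches 1 exactly when the multiplier is 7.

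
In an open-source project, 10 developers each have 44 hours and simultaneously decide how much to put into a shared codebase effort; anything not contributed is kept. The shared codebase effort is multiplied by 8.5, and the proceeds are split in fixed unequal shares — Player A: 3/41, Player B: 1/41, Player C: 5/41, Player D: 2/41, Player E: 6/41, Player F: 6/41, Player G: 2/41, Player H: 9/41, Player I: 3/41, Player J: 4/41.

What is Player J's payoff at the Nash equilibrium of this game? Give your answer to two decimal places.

189.95 hours

Each unit j contributes comes back to j as 8.5 × (j's share), so j prefers to contribute only if that share exceeds 1/8.5 = 0.1176; otherwise keeping the unit dominates.
The shares above 0.1176 belong to Player C, Player E, Player F and Player H, contributing 44 each; the remaining 6 contribute 0. Total contributed: 176.
Player J keeps 44 and receives 8.5 × 176 × 4/41 = 145.95 from the shared codebase effort, for a payoff of 189.95.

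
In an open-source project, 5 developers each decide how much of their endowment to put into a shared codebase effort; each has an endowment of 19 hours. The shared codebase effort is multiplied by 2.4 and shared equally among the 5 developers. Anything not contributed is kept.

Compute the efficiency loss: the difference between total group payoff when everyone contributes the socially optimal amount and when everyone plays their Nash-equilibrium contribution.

Each contributed unit returns 2.4/5 = 0.4800 to its contributor — below 1 — so contributing 0 is dominant for every player. At the Nash equilibrium everyone keeps their 19, and the group total is 5 × 19 = 95.
Each contributed unit returns 2.400 to the group as a whole (0.4800 to each of 5 players), which exceeds 1, so the social optimum is full contribution: group total = 2.400 × 95 = 228.00.
Efficiency loss = 228.00 − 95 = 133.00.

133.00 hours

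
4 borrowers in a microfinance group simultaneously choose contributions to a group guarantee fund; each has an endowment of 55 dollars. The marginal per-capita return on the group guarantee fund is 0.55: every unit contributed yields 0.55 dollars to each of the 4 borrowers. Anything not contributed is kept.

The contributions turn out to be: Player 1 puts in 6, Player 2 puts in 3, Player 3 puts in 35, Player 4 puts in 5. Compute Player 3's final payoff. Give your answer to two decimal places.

46.95 dollars

Total contributed: 6 + 3 + 35 + 5 = 49.
Each receives 0.55 × 49 = 26.95 from the group guarantee fund.
Player 3 keeps 55 − 35 = 20, so Player 3's payoff is 20 + 26.95 = 46.95.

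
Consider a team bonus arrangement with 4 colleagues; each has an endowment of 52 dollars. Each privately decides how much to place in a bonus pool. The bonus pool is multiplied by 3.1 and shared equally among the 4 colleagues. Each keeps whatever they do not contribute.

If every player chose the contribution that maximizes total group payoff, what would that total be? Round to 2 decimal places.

Each contributed unit returns 3.100 to the group as a whole (0.7750 to each of 4 players), which exceeds 1, so the social optimum is full contribution: group total = 3.100 × 208 = 644.80.

644.80 dollars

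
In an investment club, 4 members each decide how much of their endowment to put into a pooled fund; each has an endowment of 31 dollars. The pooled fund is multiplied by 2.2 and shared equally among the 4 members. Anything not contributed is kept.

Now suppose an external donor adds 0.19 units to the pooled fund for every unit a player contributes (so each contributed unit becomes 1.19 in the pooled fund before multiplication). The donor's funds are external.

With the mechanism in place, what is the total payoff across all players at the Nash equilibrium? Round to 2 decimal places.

124.00 dollars

The effective private return is 2.2 × 1.19 / 4 = 0.6545, which is still under 1, so the mechanism doesn't change anyone's dominant strategy: zero contribution.
At the Nash equilibrium no one contributes; group total payoff = 4 × 31 = 124.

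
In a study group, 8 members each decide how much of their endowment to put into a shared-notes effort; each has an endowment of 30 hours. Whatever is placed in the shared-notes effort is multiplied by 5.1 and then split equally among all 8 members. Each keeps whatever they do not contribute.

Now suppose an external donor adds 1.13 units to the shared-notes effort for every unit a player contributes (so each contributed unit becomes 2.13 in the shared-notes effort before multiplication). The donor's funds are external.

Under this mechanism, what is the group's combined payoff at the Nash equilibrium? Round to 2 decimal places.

With the mechanism, a contributed unit returns 5.1 × 2.13 / 8 = 1.3579 per unit of net cost to the contributor — now above 1 — so contributing fully is weakly dominant for every player.
So the Nash equilibrium is full contribution by all 8; the group earns 5.1 × 2.13 × 240 = 2607.12.

2607.12 hours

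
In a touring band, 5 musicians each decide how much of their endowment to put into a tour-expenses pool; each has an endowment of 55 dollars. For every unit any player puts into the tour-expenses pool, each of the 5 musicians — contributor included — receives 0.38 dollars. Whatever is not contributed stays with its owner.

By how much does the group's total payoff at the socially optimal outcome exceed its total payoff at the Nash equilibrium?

247.50 dollars

The private return per contributed unit is 0.38 < 1, so contributing 0 is dominant for every player. At the Nash equilibrium everyone keeps their 55, and the group total is 5 × 55 = 275.
Each contributed unit returns 1.900 to the group as a whole (0.38 to each of 5 players), which exceeds 1, so the social optimum is full contribution: group total = 1.900 × 275 = 522.50.
Efficiency loss = 522.50 − 275 = 247.50.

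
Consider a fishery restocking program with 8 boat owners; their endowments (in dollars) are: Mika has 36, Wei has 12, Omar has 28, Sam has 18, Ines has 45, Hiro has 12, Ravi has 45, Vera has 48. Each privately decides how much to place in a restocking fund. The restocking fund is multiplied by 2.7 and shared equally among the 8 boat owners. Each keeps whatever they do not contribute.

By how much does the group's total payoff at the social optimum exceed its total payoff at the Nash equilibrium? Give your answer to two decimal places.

414.80 dollars

The private return per contributed unit is 2.7/8 = 0.3375 < 1 for every player regardless of endowment, so the Nash equilibrium is zero contribution and the group total is Σ E_j = 36 + 12 + 28 + 18 + 45 + 12 + 45 + 48 = 244.
Each contributed unit returns 2.700 to the group, so the social optimum is full contribution by everyone: group total = 2.700 × 244 = 658.80.
Efficiency loss = (2.700 − 1) × 244 = 414.80.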